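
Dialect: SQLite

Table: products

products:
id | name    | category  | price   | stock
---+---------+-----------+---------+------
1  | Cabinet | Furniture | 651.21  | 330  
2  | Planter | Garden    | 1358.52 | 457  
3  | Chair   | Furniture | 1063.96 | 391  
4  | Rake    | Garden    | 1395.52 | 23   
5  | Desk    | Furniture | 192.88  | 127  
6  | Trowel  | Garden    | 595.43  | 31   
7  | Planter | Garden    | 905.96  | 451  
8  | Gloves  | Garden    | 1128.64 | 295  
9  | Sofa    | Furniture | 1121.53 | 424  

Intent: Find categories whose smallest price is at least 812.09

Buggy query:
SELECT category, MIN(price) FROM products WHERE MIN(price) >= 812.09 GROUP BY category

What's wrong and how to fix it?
Bug: Aggregates like MIN are computed per group after WHERE runs

Fix: Replace WHERE with HAVING after the GROUP BY

Corrected query:
SELECT category, MIN(price) FROM products GROUP BY category HAVING MIN(price) >= 812.09

Result:
(no rows)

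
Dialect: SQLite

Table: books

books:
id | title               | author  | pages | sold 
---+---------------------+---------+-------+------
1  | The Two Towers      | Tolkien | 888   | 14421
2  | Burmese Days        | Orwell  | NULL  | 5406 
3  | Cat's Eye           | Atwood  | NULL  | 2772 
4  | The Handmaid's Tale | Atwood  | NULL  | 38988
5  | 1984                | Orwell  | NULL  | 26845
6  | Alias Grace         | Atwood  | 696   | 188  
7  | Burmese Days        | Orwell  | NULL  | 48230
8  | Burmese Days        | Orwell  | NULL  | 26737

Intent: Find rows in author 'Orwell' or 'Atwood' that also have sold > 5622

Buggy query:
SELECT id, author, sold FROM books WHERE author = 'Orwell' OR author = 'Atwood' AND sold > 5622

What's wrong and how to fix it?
Bug: AND binds tighter than OR, so this parses as author = 'Orwell' OR (author = 'Atwood' AND sold > 5622)

Fix: Add parentheses around the OR so the AND applies to both alternatives

Corrected query:
SELECT id, author, sold FROM books WHERE (author = 'Orwell' OR author = 'Atwood') AND sold > 5622

Result:
id | author | sold 
---+--------+------
4  | Atwood | 38988
5  | Orwell | 26845
7  | Orwell | 48230
8  | Orwell | 26737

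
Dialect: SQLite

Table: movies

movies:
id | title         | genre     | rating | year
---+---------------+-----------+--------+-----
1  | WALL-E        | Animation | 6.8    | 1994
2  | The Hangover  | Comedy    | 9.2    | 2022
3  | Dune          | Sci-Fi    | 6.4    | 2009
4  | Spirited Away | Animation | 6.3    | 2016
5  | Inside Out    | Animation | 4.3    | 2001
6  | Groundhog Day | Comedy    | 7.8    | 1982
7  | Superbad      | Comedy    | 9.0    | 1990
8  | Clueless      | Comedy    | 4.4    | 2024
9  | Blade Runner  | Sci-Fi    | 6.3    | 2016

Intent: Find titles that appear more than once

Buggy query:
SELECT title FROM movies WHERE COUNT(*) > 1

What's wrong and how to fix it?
Bug: COUNT(*) is an aggregate and cannot be used in WHERE

Fix: GROUP BY title, then filter groups with HAVING COUNT(*) > 1

Corrected query:
SELECT title FROM movies GROUP BY title HAVING COUNT(*) > 1

Result:
(no rows)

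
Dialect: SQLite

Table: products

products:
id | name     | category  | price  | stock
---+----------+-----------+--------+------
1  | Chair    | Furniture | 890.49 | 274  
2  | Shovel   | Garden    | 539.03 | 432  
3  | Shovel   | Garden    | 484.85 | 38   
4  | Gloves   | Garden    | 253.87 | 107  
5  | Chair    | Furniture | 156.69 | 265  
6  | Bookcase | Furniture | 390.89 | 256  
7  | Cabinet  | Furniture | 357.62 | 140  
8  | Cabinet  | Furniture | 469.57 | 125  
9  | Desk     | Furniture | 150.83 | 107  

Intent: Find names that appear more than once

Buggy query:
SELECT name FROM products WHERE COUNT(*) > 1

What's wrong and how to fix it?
Bug: COUNT(*) is an aggregate and cannot be used in WHERE

Fix: Group first, then use HAVING for the count condition

Corrected query:
SELECT name FROM products GROUP BY name HAVING COUNT(*) > 1

Result:
name   
-------
Cabinet
Chair  
Shovel 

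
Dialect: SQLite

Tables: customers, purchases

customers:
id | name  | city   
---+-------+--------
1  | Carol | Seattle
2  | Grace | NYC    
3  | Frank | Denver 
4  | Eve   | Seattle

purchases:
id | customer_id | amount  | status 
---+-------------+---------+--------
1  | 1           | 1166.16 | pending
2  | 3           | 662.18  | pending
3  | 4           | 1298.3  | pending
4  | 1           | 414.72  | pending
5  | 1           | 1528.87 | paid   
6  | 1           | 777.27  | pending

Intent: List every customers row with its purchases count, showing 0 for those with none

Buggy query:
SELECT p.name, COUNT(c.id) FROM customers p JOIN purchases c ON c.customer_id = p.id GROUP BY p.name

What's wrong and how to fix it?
Bug: An inner join excludes parents with zero children

Fix: Switch to LEFT JOIN to retain unmatched parent rows

Corrected query:
SELECT p.name, COUNT(c.id) FROM customers p LEFT JOIN purchases c ON c.customer_id = p.id GROUP BY p.name

Result:
name  | COUNT(c.id)
------+------------
Carol | 4          
Eve   | 1          
Frank | 1          
Grace | 0          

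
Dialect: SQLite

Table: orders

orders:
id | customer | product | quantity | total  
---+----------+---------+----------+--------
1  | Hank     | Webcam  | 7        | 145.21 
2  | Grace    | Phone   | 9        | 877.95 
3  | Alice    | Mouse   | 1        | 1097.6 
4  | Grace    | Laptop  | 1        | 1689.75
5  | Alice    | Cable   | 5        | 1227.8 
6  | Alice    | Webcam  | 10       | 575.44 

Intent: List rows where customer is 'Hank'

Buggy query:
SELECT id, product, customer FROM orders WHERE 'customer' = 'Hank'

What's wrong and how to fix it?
Bug: 'customer' in single quotes is a string literal, not the column; the comparison is literal-vs-literal and never true

Fix: Reference the column as customer without single quotes

Corrected query:
SELECT id, product, customer FROM orders WHERE customer = 'Hank'

Result:
id | product | customer
---+---------+---------
1  | Webcam  | Hank    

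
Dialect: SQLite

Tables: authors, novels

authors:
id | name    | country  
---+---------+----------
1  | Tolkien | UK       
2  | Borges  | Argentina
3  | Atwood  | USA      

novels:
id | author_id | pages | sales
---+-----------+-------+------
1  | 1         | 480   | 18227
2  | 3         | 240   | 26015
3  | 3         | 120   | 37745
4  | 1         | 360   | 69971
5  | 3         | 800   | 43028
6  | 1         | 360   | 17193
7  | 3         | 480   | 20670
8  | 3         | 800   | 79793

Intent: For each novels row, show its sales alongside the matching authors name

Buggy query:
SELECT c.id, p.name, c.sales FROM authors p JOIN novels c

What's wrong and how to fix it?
Bug: Missing join condition: each novels row is matched to all authors rows instead of just its own

Fix: Add ON c.author_id = p.id to the JOIN

Corrected query:
SELECT c.id, p.name, c.sales FROM authors p JOIN novels c ON c.author_id = p.id

Result:
id | name    | sales
---+---------+------
1  | Tolkien | 18227
2  | Atwood  | 26015
3  | Atwood  | 37745
4  | Tolkien | 69971
5  | Atwood  | 43028
6  | Tolkien | 17193
7  | Atwood  | 20670
8  | Atwood  | 79793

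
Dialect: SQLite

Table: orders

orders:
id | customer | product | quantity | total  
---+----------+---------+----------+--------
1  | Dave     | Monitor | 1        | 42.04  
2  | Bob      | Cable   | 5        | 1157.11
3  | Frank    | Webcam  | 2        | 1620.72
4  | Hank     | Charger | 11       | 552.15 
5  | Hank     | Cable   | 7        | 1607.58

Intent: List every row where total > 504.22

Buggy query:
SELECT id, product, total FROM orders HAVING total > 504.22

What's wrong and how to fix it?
Bug: This is a non-aggregate query (no GROUP BY, no aggregates), so in SQLite the HAVING clause is invalid here; a row-level condition belongs in WHERE

Fix: Replace HAVING with WHERE since the condition applies to individual rows

Corrected query:
SELECT id, product, total FROM orders WHERE total > 504.22

Result:
id | product | total  
---+---------+--------
2  | Cable   | 1157.11
3  | Webcam  | 1620.72
4  | Charger | 552.15 
5  | Cable   | 1607.58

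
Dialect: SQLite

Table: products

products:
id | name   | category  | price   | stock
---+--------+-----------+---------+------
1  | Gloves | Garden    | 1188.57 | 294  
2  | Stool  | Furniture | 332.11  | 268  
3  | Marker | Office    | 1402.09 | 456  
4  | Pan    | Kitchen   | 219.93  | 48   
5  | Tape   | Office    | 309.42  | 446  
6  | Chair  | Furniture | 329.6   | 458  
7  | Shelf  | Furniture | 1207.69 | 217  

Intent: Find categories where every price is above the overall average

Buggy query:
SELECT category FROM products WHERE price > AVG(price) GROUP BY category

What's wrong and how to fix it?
Bug: AVG() is an aggregate; it can't sit directly in WHERE

Fix: Compute the overall average in a scalar subquery and compare each group's MIN against it in HAVING

Corrected query:
SELECT category FROM products GROUP BY category HAVING MIN(price) > (SELECT AVG(price) FROM products)

Result:
category
--------
Garden  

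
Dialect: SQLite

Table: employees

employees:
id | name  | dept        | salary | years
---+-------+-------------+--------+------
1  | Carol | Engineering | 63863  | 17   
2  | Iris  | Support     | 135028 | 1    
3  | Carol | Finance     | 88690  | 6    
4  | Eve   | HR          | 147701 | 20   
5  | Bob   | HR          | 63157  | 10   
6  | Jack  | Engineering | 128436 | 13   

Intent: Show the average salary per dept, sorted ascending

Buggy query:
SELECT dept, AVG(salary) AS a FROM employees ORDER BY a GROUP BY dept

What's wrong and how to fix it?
Bug: ORDER BY appears before GROUP BY; SQL clause order requires GROUP BY first

Fix: Move ORDER BY to the end, after GROUP BY

Corrected query:
SELECT dept, AVG(salary) AS a FROM employees GROUP BY dept ORDER BY a

Result:
dept        | a      
------------+--------
Finance     | 88690  
Engineering | 96149.5
HR          | 105429 
Support     | 135028 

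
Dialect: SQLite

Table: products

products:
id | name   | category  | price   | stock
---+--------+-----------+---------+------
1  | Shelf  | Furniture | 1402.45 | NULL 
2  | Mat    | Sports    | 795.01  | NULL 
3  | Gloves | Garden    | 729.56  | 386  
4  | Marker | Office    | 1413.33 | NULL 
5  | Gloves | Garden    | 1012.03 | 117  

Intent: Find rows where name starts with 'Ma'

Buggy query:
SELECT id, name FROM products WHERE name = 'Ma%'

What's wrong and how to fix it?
Bug: '=' compares the literal string including the % character; pattern matching needs LIKE

Fix: Replace '=' with LIKE so 'Ma%' is treated as a pattern

Corrected query:
SELECT id, name FROM products WHERE name LIKE 'Ma%'

Result:
id | name  
---+-------
2  | Mat   
4  | Marker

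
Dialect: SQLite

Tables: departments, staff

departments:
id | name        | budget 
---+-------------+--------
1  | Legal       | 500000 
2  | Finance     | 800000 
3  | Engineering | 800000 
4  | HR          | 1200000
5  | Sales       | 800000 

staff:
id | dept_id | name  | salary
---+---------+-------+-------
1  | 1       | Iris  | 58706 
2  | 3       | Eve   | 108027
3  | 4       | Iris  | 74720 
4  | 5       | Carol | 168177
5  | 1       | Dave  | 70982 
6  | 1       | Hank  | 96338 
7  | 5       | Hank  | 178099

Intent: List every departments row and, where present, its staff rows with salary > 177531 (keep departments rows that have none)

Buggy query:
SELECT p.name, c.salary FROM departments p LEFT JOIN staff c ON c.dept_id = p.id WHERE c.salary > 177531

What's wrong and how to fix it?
Bug: A WHERE condition on the right-hand table after LEFT JOIN drops unmatched parents

Fix: Move the right-table condition into the ON clause so unmatched parents are kept

Corrected query:
SELECT p.name, c.salary FROM departments p LEFT JOIN staff c ON c.dept_id = p.id AND c.salary > 177531

Result:
name        | salary
------------+-------
Legal       | NULL  
Finance     | NULL  
Engineering | NULL  
HR          | NULL  
Sales       | 178099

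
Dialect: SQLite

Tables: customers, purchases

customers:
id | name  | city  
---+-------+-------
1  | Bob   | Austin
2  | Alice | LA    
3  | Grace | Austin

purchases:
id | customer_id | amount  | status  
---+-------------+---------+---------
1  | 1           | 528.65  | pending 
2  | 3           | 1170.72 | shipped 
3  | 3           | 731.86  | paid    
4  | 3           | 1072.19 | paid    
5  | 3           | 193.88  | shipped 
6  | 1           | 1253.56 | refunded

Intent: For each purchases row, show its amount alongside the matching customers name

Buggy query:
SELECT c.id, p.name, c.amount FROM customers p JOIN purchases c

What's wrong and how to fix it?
Bug: JOIN with no ON clause produces a cartesian product; every purchases row pairs with every customers row

Fix: Specify the join condition linking the foreign key to the parent id

Corrected query:
SELECT c.id, p.name, c.amount FROM customers p JOIN purchases c ON c.customer_id = p.id

Result:
id | name  | amount 
---+-------+--------
1  | Bob   | 528.65 
2  | Grace | 1170.72
3  | Grace | 731.86 
4  | Grace | 1072.19
5  | Grace | 193.88 
6  | Bob   | 1253.56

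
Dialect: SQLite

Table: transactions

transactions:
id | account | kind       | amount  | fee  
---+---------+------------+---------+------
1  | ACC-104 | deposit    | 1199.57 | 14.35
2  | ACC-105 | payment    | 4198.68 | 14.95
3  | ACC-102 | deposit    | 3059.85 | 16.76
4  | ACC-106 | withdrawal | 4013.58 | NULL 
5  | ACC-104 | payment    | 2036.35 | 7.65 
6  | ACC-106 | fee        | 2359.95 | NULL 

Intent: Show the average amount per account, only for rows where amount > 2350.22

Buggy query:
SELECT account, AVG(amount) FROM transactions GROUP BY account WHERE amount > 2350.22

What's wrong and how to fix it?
Bug: WHERE cannot follow GROUP BY

Fix: Place WHERE between FROM and GROUP BY

Corrected query:
SELECT account, AVG(amount) FROM transactions WHERE amount > 2350.22 GROUP BY account

Result:
account | AVG(amount)
--------+------------
ACC-102 | 3059.85    
ACC-105 | 4198.68    
ACC-106 | 3186.765   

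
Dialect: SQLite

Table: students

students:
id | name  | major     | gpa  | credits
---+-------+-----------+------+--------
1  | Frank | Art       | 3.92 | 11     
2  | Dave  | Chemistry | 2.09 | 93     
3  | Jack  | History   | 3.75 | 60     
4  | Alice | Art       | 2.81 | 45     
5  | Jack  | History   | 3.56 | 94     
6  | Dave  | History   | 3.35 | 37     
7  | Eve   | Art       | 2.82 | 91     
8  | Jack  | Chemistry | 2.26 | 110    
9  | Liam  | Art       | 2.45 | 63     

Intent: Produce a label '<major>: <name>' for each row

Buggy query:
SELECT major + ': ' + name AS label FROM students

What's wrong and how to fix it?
Bug: SQLite uses || for string concatenation; + coerces text to numbers (yielding 0)

Fix: Use the || operator for string concatenation

Corrected query:
SELECT major || ': ' || name AS label FROM students

Result:
label          
---------------
Art: Frank     
Chemistry: Dave
History: Jack  
Art: Alice     
History: Jack  
History: Dave  
Art: Eve       
Chemistry: Jack
Art: Liam      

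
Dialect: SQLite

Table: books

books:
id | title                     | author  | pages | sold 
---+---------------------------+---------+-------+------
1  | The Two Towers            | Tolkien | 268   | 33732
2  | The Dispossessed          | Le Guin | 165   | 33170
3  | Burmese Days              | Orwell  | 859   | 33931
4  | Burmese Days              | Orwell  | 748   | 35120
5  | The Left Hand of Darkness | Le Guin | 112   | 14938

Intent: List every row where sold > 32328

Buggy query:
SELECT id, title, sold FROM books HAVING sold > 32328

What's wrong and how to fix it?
Bug: This is a non-aggregate query (no GROUP BY, no aggregates), so in SQLite the HAVING clause is invalid here; a row-level condition belongs in WHERE

Fix: Use WHERE for row-level filtering

Corrected query:
SELECT id, title, sold FROM books WHERE sold > 32328

Result:
id | title            | sold 
---+------------------+------
1  | The Two Towers   | 33732
2  | The Dispossessed | 33170
3  | Burmese Days     | 33931
4  | Burmese Days     | 35120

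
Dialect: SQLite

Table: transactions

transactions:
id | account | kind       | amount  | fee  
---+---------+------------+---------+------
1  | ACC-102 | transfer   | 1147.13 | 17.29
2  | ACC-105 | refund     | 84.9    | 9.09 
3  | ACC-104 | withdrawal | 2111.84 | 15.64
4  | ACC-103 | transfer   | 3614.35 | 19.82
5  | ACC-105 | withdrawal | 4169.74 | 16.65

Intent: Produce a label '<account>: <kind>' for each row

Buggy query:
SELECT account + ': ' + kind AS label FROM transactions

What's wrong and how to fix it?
Bug: SQLite uses || for string concatenation; + coerces text to numbers (yielding 0)

Fix: Use the || operator for string concatenation

Corrected query:
SELECT account || ': ' || kind AS label FROM transactions

Result:
label              
-------------------
ACC-102: transfer  
ACC-105: refund    
ACC-104: withdrawal
ACC-103: transfer  
ACC-105: withdrawal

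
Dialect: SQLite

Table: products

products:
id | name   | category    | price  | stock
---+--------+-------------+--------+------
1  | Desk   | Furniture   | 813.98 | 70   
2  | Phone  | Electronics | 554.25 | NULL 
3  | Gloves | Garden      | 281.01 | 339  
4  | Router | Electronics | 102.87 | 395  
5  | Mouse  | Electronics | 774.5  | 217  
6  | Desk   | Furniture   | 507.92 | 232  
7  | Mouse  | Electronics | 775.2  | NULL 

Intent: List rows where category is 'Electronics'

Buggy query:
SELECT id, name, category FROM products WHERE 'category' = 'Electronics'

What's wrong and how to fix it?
Bug: Single quotes denote string literals in SQL; the column name is being compared as a constant string

Fix: Reference the column as category without single quotes

Corrected query:
SELECT id, name, category FROM products WHERE category = 'Electronics'

Result:
id | name   | category   
---+--------+------------
2  | Phone  | Electronics
4  | Router | Electronics
5  | Mouse  | Electronics
7  | Mouse  | Electronics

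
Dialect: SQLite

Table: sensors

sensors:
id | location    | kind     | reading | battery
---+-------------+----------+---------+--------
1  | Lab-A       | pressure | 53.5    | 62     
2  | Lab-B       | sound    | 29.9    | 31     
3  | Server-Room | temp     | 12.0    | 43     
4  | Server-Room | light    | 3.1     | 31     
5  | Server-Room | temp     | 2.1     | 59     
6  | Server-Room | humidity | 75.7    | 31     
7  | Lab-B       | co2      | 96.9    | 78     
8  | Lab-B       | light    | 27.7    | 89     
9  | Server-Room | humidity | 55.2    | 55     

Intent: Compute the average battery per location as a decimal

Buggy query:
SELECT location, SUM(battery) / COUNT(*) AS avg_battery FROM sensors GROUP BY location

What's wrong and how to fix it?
Bug: Both operands are integers, so '/' performs integer division and truncates

Fix: Cast one side to REAL so the division keeps the fractional part

Corrected query:
SELECT location, SUM(battery) * 1.0 / COUNT(*) AS avg_battery FROM sensors GROUP BY location

Result:
location    | avg_battery
------------+------------
Lab-A       | 62         
Lab-B       | 66         
Server-Room | 43.8       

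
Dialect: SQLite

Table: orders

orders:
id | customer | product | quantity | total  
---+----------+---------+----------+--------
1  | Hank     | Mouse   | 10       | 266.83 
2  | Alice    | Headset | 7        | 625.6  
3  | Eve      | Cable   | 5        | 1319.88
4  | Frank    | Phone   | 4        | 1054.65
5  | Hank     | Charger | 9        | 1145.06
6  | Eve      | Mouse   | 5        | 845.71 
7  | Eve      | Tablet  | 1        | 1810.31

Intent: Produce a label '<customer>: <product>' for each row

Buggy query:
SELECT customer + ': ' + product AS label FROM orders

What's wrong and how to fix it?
Bug: '+' is numeric addition; on text columns SQLite converts them to 0 instead of concatenating

Fix: Use the || operator for string concatenation

Corrected query:
SELECT customer || ': ' || product AS label FROM orders

Result:
label         
--------------
Hank: Mouse   
Alice: Headset
Eve: Cable    
Frank: Phone  
Hank: Charger 
Eve: Mouse    
Eve: Tablet   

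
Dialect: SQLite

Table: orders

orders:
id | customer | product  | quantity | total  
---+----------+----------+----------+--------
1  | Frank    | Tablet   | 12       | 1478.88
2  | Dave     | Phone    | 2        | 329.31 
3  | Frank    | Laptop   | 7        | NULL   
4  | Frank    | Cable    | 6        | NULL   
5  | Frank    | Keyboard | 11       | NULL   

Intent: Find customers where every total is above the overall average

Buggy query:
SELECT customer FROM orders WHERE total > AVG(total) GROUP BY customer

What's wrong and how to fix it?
Bug: WHERE evaluates per row before aggregation, so AVG() is unavailable

Fix: Use a subquery for AVG and a HAVING MIN(...) filter so the condition holds for every row in the group

Corrected query:
SELECT customer FROM orders GROUP BY customer HAVING MIN(total) > (SELECT AVG(total) FROM orders)

Result:
customer
--------
Frank   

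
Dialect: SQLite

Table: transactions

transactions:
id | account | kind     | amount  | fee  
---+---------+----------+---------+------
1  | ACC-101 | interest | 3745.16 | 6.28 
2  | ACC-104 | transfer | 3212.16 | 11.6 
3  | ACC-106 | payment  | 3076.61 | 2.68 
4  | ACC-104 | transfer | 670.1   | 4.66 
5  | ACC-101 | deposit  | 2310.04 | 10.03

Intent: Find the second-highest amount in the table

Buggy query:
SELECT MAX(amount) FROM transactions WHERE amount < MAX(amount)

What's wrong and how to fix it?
Bug: The inner MAX is an aggregate inside WHERE, which is not allowed

Fix: Compute the overall MAX in a subquery, then take MAX of rows below it

Corrected query:
SELECT MAX(amount) FROM transactions WHERE amount < (SELECT MAX(amount) FROM transactions)

Result:
MAX(amount)
-----------
3212.16    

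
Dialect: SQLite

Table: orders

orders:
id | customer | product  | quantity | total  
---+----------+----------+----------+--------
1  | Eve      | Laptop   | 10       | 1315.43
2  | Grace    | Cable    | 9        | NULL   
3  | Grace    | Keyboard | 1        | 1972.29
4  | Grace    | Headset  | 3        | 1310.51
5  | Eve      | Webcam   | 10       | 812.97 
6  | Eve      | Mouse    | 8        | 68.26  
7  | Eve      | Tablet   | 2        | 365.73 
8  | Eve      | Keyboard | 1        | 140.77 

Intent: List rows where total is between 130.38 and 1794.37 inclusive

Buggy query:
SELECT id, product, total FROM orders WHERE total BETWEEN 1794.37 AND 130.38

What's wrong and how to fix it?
Bug: BETWEEN expects the lower bound first; with 1794.37 AND 130.38 the range is empty

Fix: Swap the bounds so the smaller value comes first

Corrected query:
SELECT id, product, total FROM orders WHERE total BETWEEN 130.38 AND 1794.37

Result:
id | product  | total  
---+----------+--------
1  | Laptop   | 1315.43
4  | Headset  | 1310.51
5  | Webcam   | 812.97 
7  | Tablet   | 365.73 
8  | Keyboard | 140.77 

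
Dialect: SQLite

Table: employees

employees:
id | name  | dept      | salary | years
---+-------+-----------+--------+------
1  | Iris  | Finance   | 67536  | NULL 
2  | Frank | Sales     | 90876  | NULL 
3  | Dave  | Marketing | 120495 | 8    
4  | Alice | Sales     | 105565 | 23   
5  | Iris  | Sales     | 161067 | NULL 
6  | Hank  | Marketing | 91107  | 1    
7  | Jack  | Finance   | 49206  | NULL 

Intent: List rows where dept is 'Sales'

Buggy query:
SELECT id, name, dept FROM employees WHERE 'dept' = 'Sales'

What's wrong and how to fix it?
Bug: 'dept' in single quotes is a string literal, not the column; the comparison is literal-vs-literal and never true

Fix: Remove the quotes around the column name (or use double quotes for an identifier)

Corrected query:
SELECT id, name, dept FROM employees WHERE dept = 'Sales'

Result:
id | name  | dept 
---+-------+------
2  | Frank | Sales
4  | Alice | Sales
5  | Iris  | Sales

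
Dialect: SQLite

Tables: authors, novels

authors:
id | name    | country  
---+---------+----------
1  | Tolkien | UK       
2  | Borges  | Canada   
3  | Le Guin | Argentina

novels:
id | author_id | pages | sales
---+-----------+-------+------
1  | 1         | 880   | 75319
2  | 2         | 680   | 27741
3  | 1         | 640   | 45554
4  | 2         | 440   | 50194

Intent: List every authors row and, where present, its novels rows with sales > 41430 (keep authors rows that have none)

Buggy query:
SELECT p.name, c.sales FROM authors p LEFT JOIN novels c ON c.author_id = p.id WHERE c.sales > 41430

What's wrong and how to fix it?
Bug: A WHERE condition on the right-hand table after LEFT JOIN drops unmatched parents

Fix: Put 'c.sales > 41430' in the JOIN's ON clause instead of WHERE

Corrected query:
SELECT p.name, c.sales FROM authors p LEFT JOIN novels c ON c.author_id = p.id AND c.sales > 41430

Result:
name    | sales
--------+------
Tolkien | 45554
Tolkien | 75319
Borges  | 50194
Le Guin | NULL 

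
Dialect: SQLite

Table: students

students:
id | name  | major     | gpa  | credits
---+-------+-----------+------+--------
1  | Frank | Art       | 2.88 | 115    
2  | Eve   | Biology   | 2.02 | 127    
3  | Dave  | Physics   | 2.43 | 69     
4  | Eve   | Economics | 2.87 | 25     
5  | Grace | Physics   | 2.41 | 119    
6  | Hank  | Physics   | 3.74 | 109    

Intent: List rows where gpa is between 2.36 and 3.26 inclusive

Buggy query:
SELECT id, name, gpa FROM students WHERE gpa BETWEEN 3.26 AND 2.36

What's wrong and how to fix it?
Bug: The bounds are reversed; BETWEEN a AND b requires a <= b to match anything

Fix: Swap the bounds so the smaller value comes first

Corrected query:
SELECT id, name, gpa FROM students WHERE gpa BETWEEN 2.36 AND 3.26

Result:
id | name  | gpa 
---+-------+-----
1  | Frank | 2.88
3  | Dave  | 2.43
4  | Eve   | 2.87
5  | Grace | 2.41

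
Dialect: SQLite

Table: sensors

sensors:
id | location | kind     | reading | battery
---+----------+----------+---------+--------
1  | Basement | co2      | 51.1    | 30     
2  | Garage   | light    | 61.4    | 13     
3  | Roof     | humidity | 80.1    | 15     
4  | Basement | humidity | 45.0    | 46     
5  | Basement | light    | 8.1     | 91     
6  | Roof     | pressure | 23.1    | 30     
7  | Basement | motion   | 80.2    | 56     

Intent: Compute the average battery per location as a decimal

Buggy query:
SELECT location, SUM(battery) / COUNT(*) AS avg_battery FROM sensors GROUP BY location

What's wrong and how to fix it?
Bug: SUM(battery) and COUNT(*) are both integers; the division truncates the fractional part

Fix: Multiply by 1.0 (or CAST to REAL) to force floating-point division

Corrected query:
SELECT location, SUM(battery) * 1.0 / COUNT(*) AS avg_battery FROM sensors GROUP BY location

Result:
location | avg_battery
---------+------------
Basement | 55.75      
Garage   | 13         
Roof     | 22.5       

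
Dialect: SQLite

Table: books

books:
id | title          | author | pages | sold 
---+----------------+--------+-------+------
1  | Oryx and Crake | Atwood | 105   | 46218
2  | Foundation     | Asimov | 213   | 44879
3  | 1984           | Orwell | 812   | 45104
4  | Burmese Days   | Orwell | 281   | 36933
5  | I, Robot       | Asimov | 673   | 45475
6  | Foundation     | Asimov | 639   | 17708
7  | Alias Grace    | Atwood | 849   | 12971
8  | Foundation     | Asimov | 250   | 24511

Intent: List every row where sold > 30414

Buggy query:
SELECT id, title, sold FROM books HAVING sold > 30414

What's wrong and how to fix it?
Bug: This is a non-aggregate query (no GROUP BY, no aggregates), so in SQLite the HAVING clause is invalid here; a row-level condition belongs in WHERE

Fix: Use WHERE for row-level filtering

Corrected query:
SELECT id, title, sold FROM books WHERE sold > 30414

Result:
id | title          | sold 
---+----------------+------
1  | Oryx and Crake | 46218
2  | Foundation     | 44879
3  | 1984           | 45104
4  | Burmese Days   | 36933
5  | I, Robot       | 45475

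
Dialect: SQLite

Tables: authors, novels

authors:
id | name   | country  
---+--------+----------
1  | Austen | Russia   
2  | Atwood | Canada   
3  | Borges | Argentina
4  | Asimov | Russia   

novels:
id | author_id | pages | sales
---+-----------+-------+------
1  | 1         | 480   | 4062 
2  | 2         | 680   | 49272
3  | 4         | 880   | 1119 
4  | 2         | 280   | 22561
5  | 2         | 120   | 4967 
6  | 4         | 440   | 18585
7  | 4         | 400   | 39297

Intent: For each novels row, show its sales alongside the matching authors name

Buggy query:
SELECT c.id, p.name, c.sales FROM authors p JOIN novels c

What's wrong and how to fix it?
Bug: Missing join condition: each novels row is matched to all authors rows instead of just its own

Fix: Specify the join condition linking the foreign key to the parent id

Corrected query:
SELECT c.id, p.name, c.sales FROM authors p JOIN novels c ON c.author_id = p.id

Result:
id | name   | sales
---+--------+------
1  | Austen | 4062 
2  | Atwood | 49272
3  | Asimov | 1119 
4  | Atwood | 22561
5  | Atwood | 4967 
6  | Asimov | 18585
7  | Asimov | 39297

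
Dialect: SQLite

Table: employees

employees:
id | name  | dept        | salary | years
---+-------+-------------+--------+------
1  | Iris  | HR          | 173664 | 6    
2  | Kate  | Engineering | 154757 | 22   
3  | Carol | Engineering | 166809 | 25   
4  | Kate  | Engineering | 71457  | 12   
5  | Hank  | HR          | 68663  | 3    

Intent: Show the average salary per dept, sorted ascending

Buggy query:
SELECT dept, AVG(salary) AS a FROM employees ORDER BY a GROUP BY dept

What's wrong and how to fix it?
Bug: ORDER BY appears before GROUP BY; SQL clause order requires GROUP BY first

Fix: Reorder: SELECT … FROM … GROUP BY … ORDER BY …

Corrected query:
SELECT dept, AVG(salary) AS a FROM employees GROUP BY dept ORDER BY a

Result:
dept        | a            
------------+--------------
HR          | 121163.5     
Engineering | 131007.666667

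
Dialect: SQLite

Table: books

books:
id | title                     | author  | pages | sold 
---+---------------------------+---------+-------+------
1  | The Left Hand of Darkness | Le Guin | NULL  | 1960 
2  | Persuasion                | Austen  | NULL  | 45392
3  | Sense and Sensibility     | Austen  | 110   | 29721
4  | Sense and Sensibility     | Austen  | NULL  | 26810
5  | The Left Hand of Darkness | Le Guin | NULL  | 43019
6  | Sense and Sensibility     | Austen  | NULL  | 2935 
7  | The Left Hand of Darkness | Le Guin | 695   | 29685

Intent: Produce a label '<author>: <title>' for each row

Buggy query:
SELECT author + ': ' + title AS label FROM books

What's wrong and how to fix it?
Bug: '+' is numeric addition; on text columns SQLite converts them to 0 instead of concatenating

Fix: Use the || operator for string concatenation

Corrected query:
SELECT author || ': ' || title AS label FROM books

Result:
label                             
----------------------------------
Le Guin: The Left Hand of Darkness
Austen: Persuasion                
Austen: Sense and Sensibility     
Austen: Sense and Sensibility     
Le Guin: The Left Hand of Darkness
Austen: Sense and Sensibility     
Le Guin: The Left Hand of Darkness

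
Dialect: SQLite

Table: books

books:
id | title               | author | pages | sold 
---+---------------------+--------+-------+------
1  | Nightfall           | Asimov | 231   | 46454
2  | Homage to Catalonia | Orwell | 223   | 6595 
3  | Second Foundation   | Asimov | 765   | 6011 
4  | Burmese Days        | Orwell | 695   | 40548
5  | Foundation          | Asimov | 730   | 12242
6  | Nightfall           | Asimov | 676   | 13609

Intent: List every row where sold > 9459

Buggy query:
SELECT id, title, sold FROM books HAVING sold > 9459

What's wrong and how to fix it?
Bug: HAVING filters the output of aggregation, but this query has no GROUP BY and no aggregate functions, so SQLite rejects it (HAVING clause on a non-aggregate query); the condition here is per row

Fix: Use WHERE for row-level filtering

Corrected query:
SELECT id, title, sold FROM books WHERE sold > 9459

Result:
id | title        | sold 
---+--------------+------
1  | Nightfall    | 46454
4  | Burmese Days | 40548
5  | Foundation   | 12242
6  | Nightfall    | 13609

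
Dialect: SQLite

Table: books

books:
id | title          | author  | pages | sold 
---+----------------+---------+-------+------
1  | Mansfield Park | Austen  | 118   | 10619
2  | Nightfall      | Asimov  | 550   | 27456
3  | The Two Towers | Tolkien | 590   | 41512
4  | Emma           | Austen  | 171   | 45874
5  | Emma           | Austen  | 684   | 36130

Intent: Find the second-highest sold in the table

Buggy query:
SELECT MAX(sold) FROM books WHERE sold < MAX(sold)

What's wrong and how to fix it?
Bug: The inner MAX is an aggregate inside WHERE, which is not allowed

Fix: Compute the overall MAX in a subquery, then take MAX of rows below it

Corrected query:
SELECT MAX(sold) FROM books WHERE sold < (SELECT MAX(sold) FROM books)

Result:
MAX(sold)
---------
41512    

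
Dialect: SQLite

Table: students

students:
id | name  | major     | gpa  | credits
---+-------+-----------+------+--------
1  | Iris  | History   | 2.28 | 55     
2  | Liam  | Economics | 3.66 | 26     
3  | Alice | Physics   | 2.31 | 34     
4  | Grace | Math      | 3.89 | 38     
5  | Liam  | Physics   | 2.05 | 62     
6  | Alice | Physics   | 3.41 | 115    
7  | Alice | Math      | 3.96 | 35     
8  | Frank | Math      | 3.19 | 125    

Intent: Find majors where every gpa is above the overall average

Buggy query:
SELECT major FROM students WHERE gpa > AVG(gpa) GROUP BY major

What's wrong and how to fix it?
Bug: WHERE evaluates per row before aggregation, so AVG() is unavailable

Fix: Compute the overall average in a scalar subquery and compare each group's MIN against it in HAVING

Corrected query:
SELECT major FROM students GROUP BY major HAVING MIN(gpa) > (SELECT AVG(gpa) FROM students)

Result:
major    
---------
Economics
Math     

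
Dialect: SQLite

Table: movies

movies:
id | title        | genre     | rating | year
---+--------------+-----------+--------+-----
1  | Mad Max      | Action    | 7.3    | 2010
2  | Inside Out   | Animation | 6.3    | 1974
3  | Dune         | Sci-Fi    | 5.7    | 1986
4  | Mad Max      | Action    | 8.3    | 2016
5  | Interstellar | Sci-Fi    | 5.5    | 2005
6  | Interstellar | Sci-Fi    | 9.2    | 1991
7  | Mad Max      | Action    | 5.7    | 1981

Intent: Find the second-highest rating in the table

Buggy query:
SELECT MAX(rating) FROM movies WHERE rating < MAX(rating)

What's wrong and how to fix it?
Bug: MAX(rating) on the right of the comparison is an aggregate-in-WHERE error

Fix: Compute the overall MAX in a subquery, then take MAX of rows below it

Corrected query:
SELECT MAX(rating) FROM movies WHERE rating < (SELECT MAX(rating) FROM movies)

Result:
MAX(rating)
-----------
8.3        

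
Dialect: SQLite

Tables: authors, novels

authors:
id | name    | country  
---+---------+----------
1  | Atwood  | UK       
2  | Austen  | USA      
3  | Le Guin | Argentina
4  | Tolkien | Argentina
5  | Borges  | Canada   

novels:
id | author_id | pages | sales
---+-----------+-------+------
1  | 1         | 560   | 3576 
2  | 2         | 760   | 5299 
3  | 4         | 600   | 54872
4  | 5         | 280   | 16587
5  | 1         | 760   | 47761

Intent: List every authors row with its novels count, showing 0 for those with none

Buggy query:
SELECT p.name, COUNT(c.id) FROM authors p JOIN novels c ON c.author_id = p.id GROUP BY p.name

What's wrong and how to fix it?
Bug: An inner join excludes parents with zero children

Fix: Switch to LEFT JOIN to retain unmatched parent rows

Corrected query:
SELECT p.name, COUNT(c.id) FROM authors p LEFT JOIN novels c ON c.author_id = p.id GROUP BY p.name

Result:
name    | COUNT(c.id)
--------+------------
Atwood  | 2          
Austen  | 1          
Borges  | 1          
Le Guin | 0          
Tolkien | 1          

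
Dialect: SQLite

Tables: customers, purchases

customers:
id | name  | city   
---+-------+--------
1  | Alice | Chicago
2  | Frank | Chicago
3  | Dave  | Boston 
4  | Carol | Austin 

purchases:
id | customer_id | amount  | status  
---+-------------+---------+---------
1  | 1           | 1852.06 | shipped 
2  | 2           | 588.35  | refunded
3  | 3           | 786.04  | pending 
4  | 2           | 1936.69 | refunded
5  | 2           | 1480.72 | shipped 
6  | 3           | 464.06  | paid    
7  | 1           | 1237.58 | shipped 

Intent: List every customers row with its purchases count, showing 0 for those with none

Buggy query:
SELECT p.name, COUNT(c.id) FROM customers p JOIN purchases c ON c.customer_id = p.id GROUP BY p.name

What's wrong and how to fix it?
Bug: An inner join excludes parents with zero children

Fix: Use LEFT JOIN so parents without children still appear (COUNT(c.id) gives 0)

Corrected query:
SELECT p.name, COUNT(c.id) FROM customers p LEFT JOIN purchases c ON c.customer_id = p.id GROUP BY p.name

Result:
name  | COUNT(c.id)
------+------------
Alice | 2          
Carol | 0          
Dave  | 2          
Frank | 3          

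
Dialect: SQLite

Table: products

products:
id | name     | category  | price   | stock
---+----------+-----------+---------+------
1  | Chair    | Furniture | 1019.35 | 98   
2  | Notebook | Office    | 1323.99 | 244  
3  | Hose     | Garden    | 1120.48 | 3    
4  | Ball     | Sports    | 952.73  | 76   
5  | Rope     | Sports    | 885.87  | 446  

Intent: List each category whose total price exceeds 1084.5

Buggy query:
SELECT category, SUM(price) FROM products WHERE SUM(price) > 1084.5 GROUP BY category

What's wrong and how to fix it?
Bug: WHERE runs before GROUP BY, so aggregates aren't available there

Fix: Move the aggregate condition to a HAVING clause

Corrected query:
SELECT category, SUM(price) FROM products GROUP BY category HAVING SUM(price) > 1084.5

Result:
category | SUM(price)
---------+-----------
Garden   | 1120.48   
Office   | 1323.99   
Sports   | 1838.6    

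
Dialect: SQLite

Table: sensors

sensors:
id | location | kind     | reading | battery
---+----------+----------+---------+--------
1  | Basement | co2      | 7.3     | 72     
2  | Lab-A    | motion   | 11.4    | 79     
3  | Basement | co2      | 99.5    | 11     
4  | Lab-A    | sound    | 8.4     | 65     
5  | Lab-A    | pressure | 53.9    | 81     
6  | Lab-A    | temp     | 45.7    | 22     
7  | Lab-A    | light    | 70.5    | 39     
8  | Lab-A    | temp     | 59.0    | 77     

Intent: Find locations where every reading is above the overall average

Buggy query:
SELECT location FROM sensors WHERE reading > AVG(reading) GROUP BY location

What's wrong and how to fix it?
Bug: AVG() is an aggregate; it can't sit directly in WHERE

Fix: Compute the overall average in a scalar subquery and compare each group's MIN against it in HAVING

Corrected query:
SELECT location FROM sensors GROUP BY location HAVING MIN(reading) > (SELECT AVG(reading) FROM sensors)

Result:
(no rows)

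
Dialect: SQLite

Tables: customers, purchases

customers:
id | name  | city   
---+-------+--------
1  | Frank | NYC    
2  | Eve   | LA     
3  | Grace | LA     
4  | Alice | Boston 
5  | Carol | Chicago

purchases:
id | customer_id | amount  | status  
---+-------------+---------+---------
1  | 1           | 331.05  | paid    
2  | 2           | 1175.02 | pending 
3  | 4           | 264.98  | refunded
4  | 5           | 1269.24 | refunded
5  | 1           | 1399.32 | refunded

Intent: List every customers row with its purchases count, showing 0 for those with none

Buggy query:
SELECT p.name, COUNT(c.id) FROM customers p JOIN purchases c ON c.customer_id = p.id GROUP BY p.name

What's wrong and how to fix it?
Bug: INNER JOIN drops customers rows that have no matching purchases rows

Fix: Switch to LEFT JOIN to retain unmatched parent rows

Corrected query:
SELECT p.name, COUNT(c.id) FROM customers p LEFT JOIN purchases c ON c.customer_id = p.id GROUP BY p.name

Result:
name  | COUNT(c.id)
------+------------
Alice | 1          
Carol | 1          
Eve   | 1          
Frank | 2          
Grace | 0          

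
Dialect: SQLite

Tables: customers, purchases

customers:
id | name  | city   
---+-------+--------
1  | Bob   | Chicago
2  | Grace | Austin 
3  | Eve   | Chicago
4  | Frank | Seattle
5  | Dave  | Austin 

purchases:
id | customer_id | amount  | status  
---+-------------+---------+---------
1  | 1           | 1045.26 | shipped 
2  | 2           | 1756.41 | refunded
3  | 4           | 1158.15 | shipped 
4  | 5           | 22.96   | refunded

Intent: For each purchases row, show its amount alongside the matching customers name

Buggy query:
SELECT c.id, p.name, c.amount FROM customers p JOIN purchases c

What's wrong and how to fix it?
Bug: JOIN with no ON clause produces a cartesian product; every purchases row pairs with every customers row

Fix: Specify the join condition linking the foreign key to the parent id

Corrected query:
SELECT c.id, p.name, c.amount FROM customers p JOIN purchases c ON c.customer_id = p.id

Result:
id | name  | amount 
---+-------+--------
1  | Bob   | 1045.26
2  | Grace | 1756.41
3  | Frank | 1158.15
4  | Dave  | 22.96  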